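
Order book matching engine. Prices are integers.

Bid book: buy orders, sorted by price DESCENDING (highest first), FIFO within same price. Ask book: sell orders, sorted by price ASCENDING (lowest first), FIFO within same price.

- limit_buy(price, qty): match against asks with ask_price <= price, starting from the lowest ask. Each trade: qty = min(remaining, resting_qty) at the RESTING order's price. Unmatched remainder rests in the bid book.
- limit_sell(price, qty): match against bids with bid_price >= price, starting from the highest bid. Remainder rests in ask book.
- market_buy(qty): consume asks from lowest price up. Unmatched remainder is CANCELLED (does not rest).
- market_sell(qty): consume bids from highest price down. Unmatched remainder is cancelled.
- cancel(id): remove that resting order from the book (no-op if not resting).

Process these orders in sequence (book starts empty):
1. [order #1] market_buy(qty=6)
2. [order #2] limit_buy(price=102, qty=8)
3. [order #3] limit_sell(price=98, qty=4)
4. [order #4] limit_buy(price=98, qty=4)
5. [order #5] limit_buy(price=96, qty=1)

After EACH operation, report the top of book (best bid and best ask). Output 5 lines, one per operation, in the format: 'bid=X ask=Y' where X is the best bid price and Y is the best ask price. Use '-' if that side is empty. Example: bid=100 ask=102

Answer: bid=- ask=-
bid=102 ask=-
bid=102 ask=-
bid=102 ask=-
bid=102 ask=-

Derivation:
After op 1 [order #1] market_buy(qty=6): fills=none; bids=[-] asks=[-]
After op 2 [order #2] limit_buy(price=102, qty=8): fills=none; bids=[#2:8@102] asks=[-]
After op 3 [order #3] limit_sell(price=98, qty=4): fills=#2x#3:4@102; bids=[#2:4@102] asks=[-]
After op 4 [order #4] limit_buy(price=98, qty=4): fills=none; bids=[#2:4@102 #4:4@98] asks=[-]
After op 5 [order #5] limit_buy(price=96, qty=1): fills=none; bids=[#2:4@102 #4:4@98 #5:1@96] asks=[-]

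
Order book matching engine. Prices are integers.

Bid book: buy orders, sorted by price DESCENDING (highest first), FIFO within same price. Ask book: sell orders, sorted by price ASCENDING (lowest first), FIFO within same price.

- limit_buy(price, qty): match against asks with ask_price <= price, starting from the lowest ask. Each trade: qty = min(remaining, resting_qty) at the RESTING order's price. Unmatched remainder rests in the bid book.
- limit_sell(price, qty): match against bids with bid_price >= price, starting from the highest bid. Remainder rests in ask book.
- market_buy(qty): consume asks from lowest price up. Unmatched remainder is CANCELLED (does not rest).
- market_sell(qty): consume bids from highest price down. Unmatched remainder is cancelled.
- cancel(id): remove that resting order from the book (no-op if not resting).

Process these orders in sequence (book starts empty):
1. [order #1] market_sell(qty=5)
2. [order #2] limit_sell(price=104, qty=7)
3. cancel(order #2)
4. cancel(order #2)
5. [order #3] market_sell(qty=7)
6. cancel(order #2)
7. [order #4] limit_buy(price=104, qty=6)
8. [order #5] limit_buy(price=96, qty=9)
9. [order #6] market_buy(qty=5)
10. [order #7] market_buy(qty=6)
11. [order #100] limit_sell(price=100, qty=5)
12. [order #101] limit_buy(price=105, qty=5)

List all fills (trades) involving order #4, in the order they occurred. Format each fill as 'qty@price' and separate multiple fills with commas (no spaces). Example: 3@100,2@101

After op 1 [order #1] market_sell(qty=5): fills=none; bids=[-] asks=[-]
After op 2 [order #2] limit_sell(price=104, qty=7): fills=none; bids=[-] asks=[#2:7@104]
After op 3 cancel(order #2): fills=none; bids=[-] asks=[-]
After op 4 cancel(order #2): fills=none; bids=[-] asks=[-]
After op 5 [order #3] market_sell(qty=7): fills=none; bids=[-] asks=[-]
After op 6 cancel(order #2): fills=none; bids=[-] asks=[-]
After op 7 [order #4] limit_buy(price=104, qty=6): fills=none; bids=[#4:6@104] asks=[-]
After op 8 [order #5] limit_buy(price=96, qty=9): fills=none; bids=[#4:6@104 #5:9@96] asks=[-]
After op 9 [order #6] market_buy(qty=5): fills=none; bids=[#4:6@104 #5:9@96] asks=[-]
After op 10 [order #7] market_buy(qty=6): fills=none; bids=[#4:6@104 #5:9@96] asks=[-]
After op 11 [order #100] limit_sell(price=100, qty=5): fills=#4x#100:5@104; bids=[#4:1@104 #5:9@96] asks=[-]
After op 12 [order #101] limit_buy(price=105, qty=5): fills=none; bids=[#101:5@105 #4:1@104 #5:9@96] asks=[-]

Answer: 5@104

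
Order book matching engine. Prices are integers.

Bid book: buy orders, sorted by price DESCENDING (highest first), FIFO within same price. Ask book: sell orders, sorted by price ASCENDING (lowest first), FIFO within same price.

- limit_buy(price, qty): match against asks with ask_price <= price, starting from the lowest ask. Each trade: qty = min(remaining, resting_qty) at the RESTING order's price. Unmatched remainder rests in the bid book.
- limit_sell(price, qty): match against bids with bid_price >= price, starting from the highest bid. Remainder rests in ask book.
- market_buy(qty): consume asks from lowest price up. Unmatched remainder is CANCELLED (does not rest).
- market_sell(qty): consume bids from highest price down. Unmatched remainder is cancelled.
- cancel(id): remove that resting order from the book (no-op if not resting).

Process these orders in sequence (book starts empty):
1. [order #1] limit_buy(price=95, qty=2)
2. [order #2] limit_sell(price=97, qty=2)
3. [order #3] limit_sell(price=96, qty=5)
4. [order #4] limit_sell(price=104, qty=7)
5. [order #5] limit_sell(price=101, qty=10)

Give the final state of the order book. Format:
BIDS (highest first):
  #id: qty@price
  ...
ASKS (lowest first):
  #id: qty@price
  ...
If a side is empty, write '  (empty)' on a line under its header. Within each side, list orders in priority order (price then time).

After op 1 [order #1] limit_buy(price=95, qty=2): fills=none; bids=[#1:2@95] asks=[-]
After op 2 [order #2] limit_sell(price=97, qty=2): fills=none; bids=[#1:2@95] asks=[#2:2@97]
After op 3 [order #3] limit_sell(price=96, qty=5): fills=none; bids=[#1:2@95] asks=[#3:5@96 #2:2@97]
After op 4 [order #4] limit_sell(price=104, qty=7): fills=none; bids=[#1:2@95] asks=[#3:5@96 #2:2@97 #4:7@104]
After op 5 [order #5] limit_sell(price=101, qty=10): fills=none; bids=[#1:2@95] asks=[#3:5@96 #2:2@97 #5:10@101 #4:7@104]

Answer: BIDS (highest first):
  #1: 2@95
ASKS (lowest first):
  #3: 5@96
  #2: 2@97
  #5: 10@101
  #4: 7@104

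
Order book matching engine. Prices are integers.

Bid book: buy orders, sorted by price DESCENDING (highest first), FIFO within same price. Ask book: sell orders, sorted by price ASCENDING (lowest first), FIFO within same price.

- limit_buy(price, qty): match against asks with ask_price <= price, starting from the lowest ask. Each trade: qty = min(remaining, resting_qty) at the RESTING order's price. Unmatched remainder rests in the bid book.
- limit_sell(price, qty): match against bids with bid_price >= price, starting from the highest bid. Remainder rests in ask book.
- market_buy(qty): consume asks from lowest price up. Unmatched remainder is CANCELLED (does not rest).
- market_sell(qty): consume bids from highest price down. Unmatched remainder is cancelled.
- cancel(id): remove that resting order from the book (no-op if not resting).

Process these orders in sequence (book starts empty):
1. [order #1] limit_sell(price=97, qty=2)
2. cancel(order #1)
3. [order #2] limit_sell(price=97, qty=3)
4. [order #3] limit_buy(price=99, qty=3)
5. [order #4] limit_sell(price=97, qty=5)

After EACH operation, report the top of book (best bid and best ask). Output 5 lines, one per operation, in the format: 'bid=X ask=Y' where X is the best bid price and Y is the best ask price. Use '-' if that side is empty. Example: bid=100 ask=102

After op 1 [order #1] limit_sell(price=97, qty=2): fills=none; bids=[-] asks=[#1:2@97]
After op 2 cancel(order #1): fills=none; bids=[-] asks=[-]
After op 3 [order #2] limit_sell(price=97, qty=3): fills=none; bids=[-] asks=[#2:3@97]
After op 4 [order #3] limit_buy(price=99, qty=3): fills=#3x#2:3@97; bids=[-] asks=[-]
After op 5 [order #4] limit_sell(price=97, qty=5): fills=none; bids=[-] asks=[#4:5@97]

Answer: bid=- ask=97
bid=- ask=-
bid=- ask=97
bid=- ask=-
bid=- ask=97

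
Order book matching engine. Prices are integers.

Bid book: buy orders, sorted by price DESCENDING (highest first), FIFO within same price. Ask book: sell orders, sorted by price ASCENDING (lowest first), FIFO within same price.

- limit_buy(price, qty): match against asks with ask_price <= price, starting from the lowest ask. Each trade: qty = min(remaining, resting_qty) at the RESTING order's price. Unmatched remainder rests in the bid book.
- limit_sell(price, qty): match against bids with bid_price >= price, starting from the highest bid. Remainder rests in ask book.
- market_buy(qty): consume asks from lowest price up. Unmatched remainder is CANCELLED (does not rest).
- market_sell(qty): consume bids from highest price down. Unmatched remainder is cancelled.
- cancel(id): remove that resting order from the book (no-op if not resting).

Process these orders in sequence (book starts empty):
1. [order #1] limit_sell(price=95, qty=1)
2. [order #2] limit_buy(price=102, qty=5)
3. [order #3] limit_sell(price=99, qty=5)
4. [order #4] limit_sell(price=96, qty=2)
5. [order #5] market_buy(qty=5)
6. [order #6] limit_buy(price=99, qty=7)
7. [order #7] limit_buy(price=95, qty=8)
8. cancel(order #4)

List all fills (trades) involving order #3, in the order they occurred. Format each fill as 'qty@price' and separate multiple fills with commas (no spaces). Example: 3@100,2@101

After op 1 [order #1] limit_sell(price=95, qty=1): fills=none; bids=[-] asks=[#1:1@95]
After op 2 [order #2] limit_buy(price=102, qty=5): fills=#2x#1:1@95; bids=[#2:4@102] asks=[-]
After op 3 [order #3] limit_sell(price=99, qty=5): fills=#2x#3:4@102; bids=[-] asks=[#3:1@99]
After op 4 [order #4] limit_sell(price=96, qty=2): fills=none; bids=[-] asks=[#4:2@96 #3:1@99]
After op 5 [order #5] market_buy(qty=5): fills=#5x#4:2@96 #5x#3:1@99; bids=[-] asks=[-]
After op 6 [order #6] limit_buy(price=99, qty=7): fills=none; bids=[#6:7@99] asks=[-]
After op 7 [order #7] limit_buy(price=95, qty=8): fills=none; bids=[#6:7@99 #7:8@95] asks=[-]
After op 8 cancel(order #4): fills=none; bids=[#6:7@99 #7:8@95] asks=[-]

Answer: 4@102,1@99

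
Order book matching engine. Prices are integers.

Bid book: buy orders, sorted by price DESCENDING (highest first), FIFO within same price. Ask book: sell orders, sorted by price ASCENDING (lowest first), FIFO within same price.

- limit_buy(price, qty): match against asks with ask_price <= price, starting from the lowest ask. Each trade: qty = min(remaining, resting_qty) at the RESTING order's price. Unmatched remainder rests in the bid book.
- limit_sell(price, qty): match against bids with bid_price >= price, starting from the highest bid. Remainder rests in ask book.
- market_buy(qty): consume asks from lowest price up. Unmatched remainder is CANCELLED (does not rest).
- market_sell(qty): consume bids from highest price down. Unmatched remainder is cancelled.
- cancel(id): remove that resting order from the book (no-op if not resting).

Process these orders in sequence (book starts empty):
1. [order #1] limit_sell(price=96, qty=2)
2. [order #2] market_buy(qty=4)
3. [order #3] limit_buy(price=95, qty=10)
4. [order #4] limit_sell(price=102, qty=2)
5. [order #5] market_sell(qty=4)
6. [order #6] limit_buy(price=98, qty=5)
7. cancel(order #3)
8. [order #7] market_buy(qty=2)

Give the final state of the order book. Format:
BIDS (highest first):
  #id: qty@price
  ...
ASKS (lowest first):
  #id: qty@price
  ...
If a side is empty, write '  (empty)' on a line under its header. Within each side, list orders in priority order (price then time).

After op 1 [order #1] limit_sell(price=96, qty=2): fills=none; bids=[-] asks=[#1:2@96]
After op 2 [order #2] market_buy(qty=4): fills=#2x#1:2@96; bids=[-] asks=[-]
After op 3 [order #3] limit_buy(price=95, qty=10): fills=none; bids=[#3:10@95] asks=[-]
After op 4 [order #4] limit_sell(price=102, qty=2): fills=none; bids=[#3:10@95] asks=[#4:2@102]
After op 5 [order #5] market_sell(qty=4): fills=#3x#5:4@95; bids=[#3:6@95] asks=[#4:2@102]
After op 6 [order #6] limit_buy(price=98, qty=5): fills=none; bids=[#6:5@98 #3:6@95] asks=[#4:2@102]
After op 7 cancel(order #3): fills=none; bids=[#6:5@98] asks=[#4:2@102]
After op 8 [order #7] market_buy(qty=2): fills=#7x#4:2@102; bids=[#6:5@98] asks=[-]

Answer: BIDS (highest first):
  #6: 5@98
ASKS (lowest first):
  (empty)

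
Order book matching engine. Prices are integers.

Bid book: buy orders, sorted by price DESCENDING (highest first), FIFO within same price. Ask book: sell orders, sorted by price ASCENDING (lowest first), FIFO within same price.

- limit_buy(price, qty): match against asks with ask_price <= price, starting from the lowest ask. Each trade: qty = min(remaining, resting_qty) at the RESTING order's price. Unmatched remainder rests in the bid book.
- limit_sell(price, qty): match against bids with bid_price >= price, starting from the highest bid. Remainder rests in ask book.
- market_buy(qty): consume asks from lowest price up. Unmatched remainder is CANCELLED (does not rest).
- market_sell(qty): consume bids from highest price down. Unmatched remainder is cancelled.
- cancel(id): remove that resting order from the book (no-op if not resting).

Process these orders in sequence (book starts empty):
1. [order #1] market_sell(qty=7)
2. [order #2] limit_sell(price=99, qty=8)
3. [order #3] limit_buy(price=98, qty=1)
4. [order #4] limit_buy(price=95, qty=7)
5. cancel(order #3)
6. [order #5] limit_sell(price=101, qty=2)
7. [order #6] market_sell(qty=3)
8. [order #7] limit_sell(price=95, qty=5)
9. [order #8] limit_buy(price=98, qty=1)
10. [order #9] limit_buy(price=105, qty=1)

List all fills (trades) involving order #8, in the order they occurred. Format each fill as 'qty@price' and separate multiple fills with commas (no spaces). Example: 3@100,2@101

Answer: 1@95

Derivation:
After op 1 [order #1] market_sell(qty=7): fills=none; bids=[-] asks=[-]
After op 2 [order #2] limit_sell(price=99, qty=8): fills=none; bids=[-] asks=[#2:8@99]
After op 3 [order #3] limit_buy(price=98, qty=1): fills=none; bids=[#3:1@98] asks=[#2:8@99]
After op 4 [order #4] limit_buy(price=95, qty=7): fills=none; bids=[#3:1@98 #4:7@95] asks=[#2:8@99]
After op 5 cancel(order #3): fills=none; bids=[#4:7@95] asks=[#2:8@99]
After op 6 [order #5] limit_sell(price=101, qty=2): fills=none; bids=[#4:7@95] asks=[#2:8@99 #5:2@101]
After op 7 [order #6] market_sell(qty=3): fills=#4x#6:3@95; bids=[#4:4@95] asks=[#2:8@99 #5:2@101]
After op 8 [order #7] limit_sell(price=95, qty=5): fills=#4x#7:4@95; bids=[-] asks=[#7:1@95 #2:8@99 #5:2@101]
After op 9 [order #8] limit_buy(price=98, qty=1): fills=#8x#7:1@95; bids=[-] asks=[#2:8@99 #5:2@101]
After op 10 [order #9] limit_buy(price=105, qty=1): fills=#9x#2:1@99; bids=[-] asks=[#2:7@99 #5:2@101]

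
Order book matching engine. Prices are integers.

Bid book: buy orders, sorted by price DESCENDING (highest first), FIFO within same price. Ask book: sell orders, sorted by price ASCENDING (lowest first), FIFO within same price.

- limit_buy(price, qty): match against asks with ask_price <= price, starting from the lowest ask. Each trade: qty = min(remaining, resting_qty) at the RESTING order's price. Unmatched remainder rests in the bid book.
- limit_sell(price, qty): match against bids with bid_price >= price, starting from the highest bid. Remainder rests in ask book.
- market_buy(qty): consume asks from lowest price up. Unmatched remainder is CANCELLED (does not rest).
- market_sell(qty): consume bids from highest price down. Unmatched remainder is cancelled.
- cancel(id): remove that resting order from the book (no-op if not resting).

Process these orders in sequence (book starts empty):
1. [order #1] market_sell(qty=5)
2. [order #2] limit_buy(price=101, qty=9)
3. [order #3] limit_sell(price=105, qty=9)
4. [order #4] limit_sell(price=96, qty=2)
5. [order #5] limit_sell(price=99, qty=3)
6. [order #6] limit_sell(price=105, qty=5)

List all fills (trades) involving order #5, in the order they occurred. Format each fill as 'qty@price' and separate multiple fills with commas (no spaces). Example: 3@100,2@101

After op 1 [order #1] market_sell(qty=5): fills=none; bids=[-] asks=[-]
After op 2 [order #2] limit_buy(price=101, qty=9): fills=none; bids=[#2:9@101] asks=[-]
After op 3 [order #3] limit_sell(price=105, qty=9): fills=none; bids=[#2:9@101] asks=[#3:9@105]
After op 4 [order #4] limit_sell(price=96, qty=2): fills=#2x#4:2@101; bids=[#2:7@101] asks=[#3:9@105]
After op 5 [order #5] limit_sell(price=99, qty=3): fills=#2x#5:3@101; bids=[#2:4@101] asks=[#3:9@105]
After op 6 [order #6] limit_sell(price=105, qty=5): fills=none; bids=[#2:4@101] asks=[#3:9@105 #6:5@105]

Answer: 3@101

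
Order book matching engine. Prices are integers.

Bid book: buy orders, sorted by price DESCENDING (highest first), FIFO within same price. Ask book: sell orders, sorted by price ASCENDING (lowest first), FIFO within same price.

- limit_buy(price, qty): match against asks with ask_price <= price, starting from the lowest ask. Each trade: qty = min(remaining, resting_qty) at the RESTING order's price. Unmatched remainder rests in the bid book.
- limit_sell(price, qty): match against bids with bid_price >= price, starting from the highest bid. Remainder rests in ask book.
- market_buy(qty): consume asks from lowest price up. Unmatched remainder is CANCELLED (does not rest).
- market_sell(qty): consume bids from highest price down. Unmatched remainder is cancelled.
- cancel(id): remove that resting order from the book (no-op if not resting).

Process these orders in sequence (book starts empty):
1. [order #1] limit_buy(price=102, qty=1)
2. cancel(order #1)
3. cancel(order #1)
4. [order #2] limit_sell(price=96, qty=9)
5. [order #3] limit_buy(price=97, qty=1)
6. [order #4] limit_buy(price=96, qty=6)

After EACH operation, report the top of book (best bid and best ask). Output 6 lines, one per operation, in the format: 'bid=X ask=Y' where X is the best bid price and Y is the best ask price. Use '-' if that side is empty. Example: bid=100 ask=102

After op 1 [order #1] limit_buy(price=102, qty=1): fills=none; bids=[#1:1@102] asks=[-]
After op 2 cancel(order #1): fills=none; bids=[-] asks=[-]
After op 3 cancel(order #1): fills=none; bids=[-] asks=[-]
After op 4 [order #2] limit_sell(price=96, qty=9): fills=none; bids=[-] asks=[#2:9@96]
After op 5 [order #3] limit_buy(price=97, qty=1): fills=#3x#2:1@96; bids=[-] asks=[#2:8@96]
After op 6 [order #4] limit_buy(price=96, qty=6): fills=#4x#2:6@96; bids=[-] asks=[#2:2@96]

Answer: bid=102 ask=-
bid=- ask=-
bid=- ask=-
bid=- ask=96
bid=- ask=96
bid=- ask=96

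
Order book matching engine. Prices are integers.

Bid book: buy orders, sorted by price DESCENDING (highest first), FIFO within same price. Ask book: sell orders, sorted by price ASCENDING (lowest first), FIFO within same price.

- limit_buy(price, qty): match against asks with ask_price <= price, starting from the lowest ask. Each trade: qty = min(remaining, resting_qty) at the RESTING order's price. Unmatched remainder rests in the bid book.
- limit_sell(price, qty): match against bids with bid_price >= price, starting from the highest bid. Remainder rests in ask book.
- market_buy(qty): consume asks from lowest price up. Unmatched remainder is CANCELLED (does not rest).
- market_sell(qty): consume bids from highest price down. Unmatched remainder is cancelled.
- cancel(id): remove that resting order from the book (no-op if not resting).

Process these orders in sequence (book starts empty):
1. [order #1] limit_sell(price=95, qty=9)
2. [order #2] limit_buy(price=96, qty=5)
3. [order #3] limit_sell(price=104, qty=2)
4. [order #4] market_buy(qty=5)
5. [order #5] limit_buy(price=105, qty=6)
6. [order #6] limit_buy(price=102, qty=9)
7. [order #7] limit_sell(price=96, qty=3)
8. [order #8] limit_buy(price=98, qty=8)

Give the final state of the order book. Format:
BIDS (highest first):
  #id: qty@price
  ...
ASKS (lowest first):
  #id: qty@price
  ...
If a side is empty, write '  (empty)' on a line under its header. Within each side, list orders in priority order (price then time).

After op 1 [order #1] limit_sell(price=95, qty=9): fills=none; bids=[-] asks=[#1:9@95]
After op 2 [order #2] limit_buy(price=96, qty=5): fills=#2x#1:5@95; bids=[-] asks=[#1:4@95]
After op 3 [order #3] limit_sell(price=104, qty=2): fills=none; bids=[-] asks=[#1:4@95 #3:2@104]
After op 4 [order #4] market_buy(qty=5): fills=#4x#1:4@95 #4x#3:1@104; bids=[-] asks=[#3:1@104]
After op 5 [order #5] limit_buy(price=105, qty=6): fills=#5x#3:1@104; bids=[#5:5@105] asks=[-]
After op 6 [order #6] limit_buy(price=102, qty=9): fills=none; bids=[#5:5@105 #6:9@102] asks=[-]
After op 7 [order #7] limit_sell(price=96, qty=3): fills=#5x#7:3@105; bids=[#5:2@105 #6:9@102] asks=[-]
After op 8 [order #8] limit_buy(price=98, qty=8): fills=none; bids=[#5:2@105 #6:9@102 #8:8@98] asks=[-]

Answer: BIDS (highest first):
  #5: 2@105
  #6: 9@102
  #8: 8@98
ASKS (lowest first):
  (empty)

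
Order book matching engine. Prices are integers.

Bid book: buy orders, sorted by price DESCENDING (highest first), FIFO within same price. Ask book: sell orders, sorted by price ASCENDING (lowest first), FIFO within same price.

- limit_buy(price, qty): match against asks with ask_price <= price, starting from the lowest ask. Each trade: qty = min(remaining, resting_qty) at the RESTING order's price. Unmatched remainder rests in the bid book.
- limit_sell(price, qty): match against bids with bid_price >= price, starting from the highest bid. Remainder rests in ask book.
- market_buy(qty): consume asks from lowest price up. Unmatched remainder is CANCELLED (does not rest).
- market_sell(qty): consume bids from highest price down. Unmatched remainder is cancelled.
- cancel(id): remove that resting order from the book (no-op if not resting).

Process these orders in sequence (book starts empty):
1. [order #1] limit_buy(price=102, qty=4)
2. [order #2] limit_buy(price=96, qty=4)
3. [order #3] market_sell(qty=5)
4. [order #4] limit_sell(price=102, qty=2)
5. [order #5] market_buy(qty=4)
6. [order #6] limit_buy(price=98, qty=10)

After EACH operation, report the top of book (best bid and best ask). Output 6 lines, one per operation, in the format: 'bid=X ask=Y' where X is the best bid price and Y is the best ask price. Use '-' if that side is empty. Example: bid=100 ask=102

After op 1 [order #1] limit_buy(price=102, qty=4): fills=none; bids=[#1:4@102] asks=[-]
After op 2 [order #2] limit_buy(price=96, qty=4): fills=none; bids=[#1:4@102 #2:4@96] asks=[-]
After op 3 [order #3] market_sell(qty=5): fills=#1x#3:4@102 #2x#3:1@96; bids=[#2:3@96] asks=[-]
After op 4 [order #4] limit_sell(price=102, qty=2): fills=none; bids=[#2:3@96] asks=[#4:2@102]
After op 5 [order #5] market_buy(qty=4): fills=#5x#4:2@102; bids=[#2:3@96] asks=[-]
After op 6 [order #6] limit_buy(price=98, qty=10): fills=none; bids=[#6:10@98 #2:3@96] asks=[-]

Answer: bid=102 ask=-
bid=102 ask=-
bid=96 ask=-
bid=96 ask=102
bid=96 ask=-
bid=98 ask=-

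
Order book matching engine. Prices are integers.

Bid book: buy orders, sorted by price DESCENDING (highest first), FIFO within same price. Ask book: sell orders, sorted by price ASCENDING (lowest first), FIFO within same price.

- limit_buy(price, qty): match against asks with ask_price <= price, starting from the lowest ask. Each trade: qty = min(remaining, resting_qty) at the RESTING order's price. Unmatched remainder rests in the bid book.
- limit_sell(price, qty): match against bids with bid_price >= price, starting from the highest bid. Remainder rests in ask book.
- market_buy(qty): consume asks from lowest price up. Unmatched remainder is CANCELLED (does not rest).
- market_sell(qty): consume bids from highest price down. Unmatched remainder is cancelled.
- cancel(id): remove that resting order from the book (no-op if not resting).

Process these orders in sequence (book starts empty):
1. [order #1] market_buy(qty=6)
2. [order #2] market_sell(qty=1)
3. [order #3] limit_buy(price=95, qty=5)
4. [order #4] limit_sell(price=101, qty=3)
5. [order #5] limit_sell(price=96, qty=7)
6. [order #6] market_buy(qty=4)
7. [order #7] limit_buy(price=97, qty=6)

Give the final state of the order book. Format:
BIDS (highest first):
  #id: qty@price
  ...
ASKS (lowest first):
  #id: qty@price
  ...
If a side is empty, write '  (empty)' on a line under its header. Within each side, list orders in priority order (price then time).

Answer: BIDS (highest first):
  #7: 3@97
  #3: 5@95
ASKS (lowest first):
  #4: 3@101

Derivation:
After op 1 [order #1] market_buy(qty=6): fills=none; bids=[-] asks=[-]
After op 2 [order #2] market_sell(qty=1): fills=none; bids=[-] asks=[-]
After op 3 [order #3] limit_buy(price=95, qty=5): fills=none; bids=[#3:5@95] asks=[-]
After op 4 [order #4] limit_sell(price=101, qty=3): fills=none; bids=[#3:5@95] asks=[#4:3@101]
After op 5 [order #5] limit_sell(price=96, qty=7): fills=none; bids=[#3:5@95] asks=[#5:7@96 #4:3@101]
After op 6 [order #6] market_buy(qty=4): fills=#6x#5:4@96; bids=[#3:5@95] asks=[#5:3@96 #4:3@101]
After op 7 [order #7] limit_buy(price=97, qty=6): fills=#7x#5:3@96; bids=[#7:3@97 #3:5@95] asks=[#4:3@101]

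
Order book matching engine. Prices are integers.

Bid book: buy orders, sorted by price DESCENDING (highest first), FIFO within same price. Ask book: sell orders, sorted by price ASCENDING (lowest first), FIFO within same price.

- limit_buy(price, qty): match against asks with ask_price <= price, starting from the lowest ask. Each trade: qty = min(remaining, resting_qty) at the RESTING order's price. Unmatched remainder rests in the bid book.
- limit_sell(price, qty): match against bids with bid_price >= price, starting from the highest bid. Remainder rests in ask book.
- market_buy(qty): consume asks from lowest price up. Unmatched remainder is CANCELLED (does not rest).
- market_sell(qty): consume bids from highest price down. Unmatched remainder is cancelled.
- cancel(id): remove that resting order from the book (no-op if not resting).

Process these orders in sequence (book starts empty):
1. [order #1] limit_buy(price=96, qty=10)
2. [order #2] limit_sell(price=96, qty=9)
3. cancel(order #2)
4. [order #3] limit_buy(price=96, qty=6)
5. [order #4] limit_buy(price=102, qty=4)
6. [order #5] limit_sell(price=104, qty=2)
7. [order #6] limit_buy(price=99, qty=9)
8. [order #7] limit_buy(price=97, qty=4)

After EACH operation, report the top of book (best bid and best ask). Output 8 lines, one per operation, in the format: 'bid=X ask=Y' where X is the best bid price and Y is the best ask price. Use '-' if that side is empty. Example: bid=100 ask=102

Answer: bid=96 ask=-
bid=96 ask=-
bid=96 ask=-
bid=96 ask=-
bid=102 ask=-
bid=102 ask=104
bid=102 ask=104
bid=102 ask=104

Derivation:
After op 1 [order #1] limit_buy(price=96, qty=10): fills=none; bids=[#1:10@96] asks=[-]
After op 2 [order #2] limit_sell(price=96, qty=9): fills=#1x#2:9@96; bids=[#1:1@96] asks=[-]
After op 3 cancel(order #2): fills=none; bids=[#1:1@96] asks=[-]
After op 4 [order #3] limit_buy(price=96, qty=6): fills=none; bids=[#1:1@96 #3:6@96] asks=[-]
After op 5 [order #4] limit_buy(price=102, qty=4): fills=none; bids=[#4:4@102 #1:1@96 #3:6@96] asks=[-]
After op 6 [order #5] limit_sell(price=104, qty=2): fills=none; bids=[#4:4@102 #1:1@96 #3:6@96] asks=[#5:2@104]
After op 7 [order #6] limit_buy(price=99, qty=9): fills=none; bids=[#4:4@102 #6:9@99 #1:1@96 #3:6@96] asks=[#5:2@104]
After op 8 [order #7] limit_buy(price=97, qty=4): fills=none; bids=[#4:4@102 #6:9@99 #7:4@97 #1:1@96 #3:6@96] asks=[#5:2@104]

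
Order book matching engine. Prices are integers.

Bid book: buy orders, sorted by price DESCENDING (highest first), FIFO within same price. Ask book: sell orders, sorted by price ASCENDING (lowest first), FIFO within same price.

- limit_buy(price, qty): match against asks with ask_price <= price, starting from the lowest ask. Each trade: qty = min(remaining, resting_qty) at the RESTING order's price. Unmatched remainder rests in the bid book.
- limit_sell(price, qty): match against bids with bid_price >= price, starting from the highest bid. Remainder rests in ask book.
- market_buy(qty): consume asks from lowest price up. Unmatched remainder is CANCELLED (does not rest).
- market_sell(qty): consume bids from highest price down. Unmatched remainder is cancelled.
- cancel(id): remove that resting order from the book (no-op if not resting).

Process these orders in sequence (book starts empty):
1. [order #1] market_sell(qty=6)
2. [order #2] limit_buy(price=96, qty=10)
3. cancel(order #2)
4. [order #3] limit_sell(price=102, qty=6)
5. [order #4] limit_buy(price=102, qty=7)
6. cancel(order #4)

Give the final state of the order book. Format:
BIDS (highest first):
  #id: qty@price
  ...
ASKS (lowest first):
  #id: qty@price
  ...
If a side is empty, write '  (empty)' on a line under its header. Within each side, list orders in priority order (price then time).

After op 1 [order #1] market_sell(qty=6): fills=none; bids=[-] asks=[-]
After op 2 [order #2] limit_buy(price=96, qty=10): fills=none; bids=[#2:10@96] asks=[-]
After op 3 cancel(order #2): fills=none; bids=[-] asks=[-]
After op 4 [order #3] limit_sell(price=102, qty=6): fills=none; bids=[-] asks=[#3:6@102]
After op 5 [order #4] limit_buy(price=102, qty=7): fills=#4x#3:6@102; bids=[#4:1@102] asks=[-]
After op 6 cancel(order #4): fills=none; bids=[-] asks=[-]

Answer: BIDS (highest first):
  (empty)
ASKS (lowest first):
  (empty)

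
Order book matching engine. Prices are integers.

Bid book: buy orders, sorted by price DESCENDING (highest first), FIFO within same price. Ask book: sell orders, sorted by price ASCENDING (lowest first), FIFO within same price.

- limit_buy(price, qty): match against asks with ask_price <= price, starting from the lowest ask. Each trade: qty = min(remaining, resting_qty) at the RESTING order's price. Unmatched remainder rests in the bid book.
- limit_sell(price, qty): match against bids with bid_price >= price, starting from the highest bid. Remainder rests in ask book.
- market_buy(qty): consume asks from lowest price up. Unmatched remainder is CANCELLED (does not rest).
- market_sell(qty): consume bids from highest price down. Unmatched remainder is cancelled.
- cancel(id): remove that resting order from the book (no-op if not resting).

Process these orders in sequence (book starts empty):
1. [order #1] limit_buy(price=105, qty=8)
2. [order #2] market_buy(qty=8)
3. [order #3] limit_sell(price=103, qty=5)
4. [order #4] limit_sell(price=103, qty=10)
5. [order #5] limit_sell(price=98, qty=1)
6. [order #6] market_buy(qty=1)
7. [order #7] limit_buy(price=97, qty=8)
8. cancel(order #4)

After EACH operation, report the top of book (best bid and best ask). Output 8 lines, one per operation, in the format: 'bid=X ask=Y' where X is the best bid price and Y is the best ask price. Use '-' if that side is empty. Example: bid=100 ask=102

Answer: bid=105 ask=-
bid=105 ask=-
bid=105 ask=-
bid=- ask=103
bid=- ask=98
bid=- ask=103
bid=97 ask=103
bid=97 ask=-

Derivation:
After op 1 [order #1] limit_buy(price=105, qty=8): fills=none; bids=[#1:8@105] asks=[-]
After op 2 [order #2] market_buy(qty=8): fills=none; bids=[#1:8@105] asks=[-]
After op 3 [order #3] limit_sell(price=103, qty=5): fills=#1x#3:5@105; bids=[#1:3@105] asks=[-]
After op 4 [order #4] limit_sell(price=103, qty=10): fills=#1x#4:3@105; bids=[-] asks=[#4:7@103]
After op 5 [order #5] limit_sell(price=98, qty=1): fills=none; bids=[-] asks=[#5:1@98 #4:7@103]
After op 6 [order #6] market_buy(qty=1): fills=#6x#5:1@98; bids=[-] asks=[#4:7@103]
After op 7 [order #7] limit_buy(price=97, qty=8): fills=none; bids=[#7:8@97] asks=[#4:7@103]
After op 8 cancel(order #4): fills=none; bids=[#7:8@97] asks=[-]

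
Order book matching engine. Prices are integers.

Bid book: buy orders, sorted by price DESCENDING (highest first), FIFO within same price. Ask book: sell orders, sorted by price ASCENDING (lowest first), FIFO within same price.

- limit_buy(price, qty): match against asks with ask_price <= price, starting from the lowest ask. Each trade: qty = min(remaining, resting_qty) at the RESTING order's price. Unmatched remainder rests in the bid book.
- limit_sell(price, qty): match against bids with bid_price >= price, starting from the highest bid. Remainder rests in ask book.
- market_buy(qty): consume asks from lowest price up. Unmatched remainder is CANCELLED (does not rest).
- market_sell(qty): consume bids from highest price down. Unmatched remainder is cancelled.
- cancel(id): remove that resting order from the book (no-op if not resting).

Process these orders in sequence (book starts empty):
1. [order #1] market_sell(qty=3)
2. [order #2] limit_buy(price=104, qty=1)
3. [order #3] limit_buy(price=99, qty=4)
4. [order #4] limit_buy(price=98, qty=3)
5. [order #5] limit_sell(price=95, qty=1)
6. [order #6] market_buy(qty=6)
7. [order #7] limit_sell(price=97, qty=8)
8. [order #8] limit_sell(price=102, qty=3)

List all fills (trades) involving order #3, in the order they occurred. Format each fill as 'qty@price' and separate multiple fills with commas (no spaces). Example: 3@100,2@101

Answer: 4@99

Derivation:
After op 1 [order #1] market_sell(qty=3): fills=none; bids=[-] asks=[-]
After op 2 [order #2] limit_buy(price=104, qty=1): fills=none; bids=[#2:1@104] asks=[-]
After op 3 [order #3] limit_buy(price=99, qty=4): fills=none; bids=[#2:1@104 #3:4@99] asks=[-]
After op 4 [order #4] limit_buy(price=98, qty=3): fills=none; bids=[#2:1@104 #3:4@99 #4:3@98] asks=[-]
After op 5 [order #5] limit_sell(price=95, qty=1): fills=#2x#5:1@104; bids=[#3:4@99 #4:3@98] asks=[-]
After op 6 [order #6] market_buy(qty=6): fills=none; bids=[#3:4@99 #4:3@98] asks=[-]
After op 7 [order #7] limit_sell(price=97, qty=8): fills=#3x#7:4@99 #4x#7:3@98; bids=[-] asks=[#7:1@97]
After op 8 [order #8] limit_sell(price=102, qty=3): fills=none; bids=[-] asks=[#7:1@97 #8:3@102]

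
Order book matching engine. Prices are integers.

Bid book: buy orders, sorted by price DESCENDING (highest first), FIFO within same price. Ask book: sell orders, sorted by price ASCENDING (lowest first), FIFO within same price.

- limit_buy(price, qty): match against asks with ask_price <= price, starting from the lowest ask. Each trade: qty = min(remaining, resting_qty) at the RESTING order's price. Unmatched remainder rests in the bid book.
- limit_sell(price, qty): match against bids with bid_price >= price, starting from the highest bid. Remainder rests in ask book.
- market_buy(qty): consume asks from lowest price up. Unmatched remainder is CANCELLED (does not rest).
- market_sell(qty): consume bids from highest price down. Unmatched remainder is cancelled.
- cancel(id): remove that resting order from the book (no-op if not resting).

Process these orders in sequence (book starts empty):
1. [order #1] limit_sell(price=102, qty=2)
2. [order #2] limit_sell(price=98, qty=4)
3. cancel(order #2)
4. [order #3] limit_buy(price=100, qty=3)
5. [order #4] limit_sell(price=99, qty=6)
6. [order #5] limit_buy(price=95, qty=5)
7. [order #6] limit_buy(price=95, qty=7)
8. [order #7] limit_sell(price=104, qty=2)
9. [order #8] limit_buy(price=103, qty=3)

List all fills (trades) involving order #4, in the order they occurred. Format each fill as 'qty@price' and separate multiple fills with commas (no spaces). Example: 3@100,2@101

After op 1 [order #1] limit_sell(price=102, qty=2): fills=none; bids=[-] asks=[#1:2@102]
After op 2 [order #2] limit_sell(price=98, qty=4): fills=none; bids=[-] asks=[#2:4@98 #1:2@102]
After op 3 cancel(order #2): fills=none; bids=[-] asks=[#1:2@102]
After op 4 [order #3] limit_buy(price=100, qty=3): fills=none; bids=[#3:3@100] asks=[#1:2@102]
After op 5 [order #4] limit_sell(price=99, qty=6): fills=#3x#4:3@100; bids=[-] asks=[#4:3@99 #1:2@102]
After op 6 [order #5] limit_buy(price=95, qty=5): fills=none; bids=[#5:5@95] asks=[#4:3@99 #1:2@102]
After op 7 [order #6] limit_buy(price=95, qty=7): fills=none; bids=[#5:5@95 #6:7@95] asks=[#4:3@99 #1:2@102]
After op 8 [order #7] limit_sell(price=104, qty=2): fills=none; bids=[#5:5@95 #6:7@95] asks=[#4:3@99 #1:2@102 #7:2@104]
After op 9 [order #8] limit_buy(price=103, qty=3): fills=#8x#4:3@99; bids=[#5:5@95 #6:7@95] asks=[#1:2@102 #7:2@104]

Answer: 3@100,3@99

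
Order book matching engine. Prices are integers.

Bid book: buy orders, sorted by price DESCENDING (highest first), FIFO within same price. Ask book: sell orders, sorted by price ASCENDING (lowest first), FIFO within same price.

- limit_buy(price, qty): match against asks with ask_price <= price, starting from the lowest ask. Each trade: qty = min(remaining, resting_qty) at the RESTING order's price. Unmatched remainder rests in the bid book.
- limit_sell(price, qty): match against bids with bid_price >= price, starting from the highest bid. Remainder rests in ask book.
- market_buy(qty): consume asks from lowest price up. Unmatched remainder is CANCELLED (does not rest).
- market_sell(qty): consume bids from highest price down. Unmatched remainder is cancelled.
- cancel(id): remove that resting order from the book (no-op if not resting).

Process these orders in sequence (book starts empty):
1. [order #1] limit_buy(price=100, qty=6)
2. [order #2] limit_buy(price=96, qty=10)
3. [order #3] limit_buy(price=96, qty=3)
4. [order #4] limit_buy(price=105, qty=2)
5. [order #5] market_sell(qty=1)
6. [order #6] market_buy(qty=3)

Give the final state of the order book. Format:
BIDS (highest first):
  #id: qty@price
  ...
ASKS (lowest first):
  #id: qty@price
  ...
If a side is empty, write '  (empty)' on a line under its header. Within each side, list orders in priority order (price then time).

After op 1 [order #1] limit_buy(price=100, qty=6): fills=none; bids=[#1:6@100] asks=[-]
After op 2 [order #2] limit_buy(price=96, qty=10): fills=none; bids=[#1:6@100 #2:10@96] asks=[-]
After op 3 [order #3] limit_buy(price=96, qty=3): fills=none; bids=[#1:6@100 #2:10@96 #3:3@96] asks=[-]
After op 4 [order #4] limit_buy(price=105, qty=2): fills=none; bids=[#4:2@105 #1:6@100 #2:10@96 #3:3@96] asks=[-]
After op 5 [order #5] market_sell(qty=1): fills=#4x#5:1@105; bids=[#4:1@105 #1:6@100 #2:10@96 #3:3@96] asks=[-]
After op 6 [order #6] market_buy(qty=3): fills=none; bids=[#4:1@105 #1:6@100 #2:10@96 #3:3@96] asks=[-]

Answer: BIDS (highest first):
  #4: 1@105
  #1: 6@100
  #2: 10@96
  #3: 3@96
ASKS (lowest first):
  (empty)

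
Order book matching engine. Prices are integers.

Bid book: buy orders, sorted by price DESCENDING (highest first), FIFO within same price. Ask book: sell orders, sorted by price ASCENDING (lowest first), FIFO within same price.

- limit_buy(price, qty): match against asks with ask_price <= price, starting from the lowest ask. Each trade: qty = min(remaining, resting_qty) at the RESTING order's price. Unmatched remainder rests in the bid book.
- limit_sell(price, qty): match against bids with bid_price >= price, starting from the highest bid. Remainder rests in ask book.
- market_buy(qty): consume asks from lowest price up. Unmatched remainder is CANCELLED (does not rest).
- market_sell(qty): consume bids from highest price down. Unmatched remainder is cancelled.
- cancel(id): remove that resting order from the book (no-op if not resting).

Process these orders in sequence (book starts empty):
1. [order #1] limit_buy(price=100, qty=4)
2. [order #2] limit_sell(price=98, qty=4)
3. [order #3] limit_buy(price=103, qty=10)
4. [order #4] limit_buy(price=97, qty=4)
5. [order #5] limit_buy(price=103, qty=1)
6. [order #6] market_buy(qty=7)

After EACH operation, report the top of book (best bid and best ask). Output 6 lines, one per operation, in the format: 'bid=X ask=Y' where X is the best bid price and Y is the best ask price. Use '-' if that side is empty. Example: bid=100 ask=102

Answer: bid=100 ask=-
bid=- ask=-
bid=103 ask=-
bid=103 ask=-
bid=103 ask=-
bid=103 ask=-

Derivation:
After op 1 [order #1] limit_buy(price=100, qty=4): fills=none; bids=[#1:4@100] asks=[-]
After op 2 [order #2] limit_sell(price=98, qty=4): fills=#1x#2:4@100; bids=[-] asks=[-]
After op 3 [order #3] limit_buy(price=103, qty=10): fills=none; bids=[#3:10@103] asks=[-]
After op 4 [order #4] limit_buy(price=97, qty=4): fills=none; bids=[#3:10@103 #4:4@97] asks=[-]
After op 5 [order #5] limit_buy(price=103, qty=1): fills=none; bids=[#3:10@103 #5:1@103 #4:4@97] asks=[-]
After op 6 [order #6] market_buy(qty=7): fills=none; bids=[#3:10@103 #5:1@103 #4:4@97] asks=[-]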